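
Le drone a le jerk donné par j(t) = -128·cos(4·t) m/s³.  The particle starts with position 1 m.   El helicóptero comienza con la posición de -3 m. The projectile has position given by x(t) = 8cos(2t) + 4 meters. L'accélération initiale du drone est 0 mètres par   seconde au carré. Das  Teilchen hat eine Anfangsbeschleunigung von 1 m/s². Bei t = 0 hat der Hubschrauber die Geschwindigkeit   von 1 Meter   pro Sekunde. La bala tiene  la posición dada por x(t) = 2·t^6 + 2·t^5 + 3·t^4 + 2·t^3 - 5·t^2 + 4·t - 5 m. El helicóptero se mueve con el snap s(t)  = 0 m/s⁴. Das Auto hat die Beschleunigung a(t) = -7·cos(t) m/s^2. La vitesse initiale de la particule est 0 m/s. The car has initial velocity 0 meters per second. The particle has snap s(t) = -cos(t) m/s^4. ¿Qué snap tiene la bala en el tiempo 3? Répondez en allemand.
Wir müssen unsere Gleichung für die Position x(t) = 2·t^6 + 2·t^5 + 3·t^4 + 2·t^3 - 5·t^2 + 4·t - 5 4-mal ableiten. Die Ableitung von der Position ergibt die Geschwindigkeit: v(t) = 12·t^5 + 10·t^4 + 12·t^3 + 6·t^2 - 10·t + 4. Die Ableitung von der Geschwindigkeit ergibt die Beschleunigung: a(t) = 60·t^4 + 40·t^3 + 36·t^2 + 12·t - 10. Die Ableitung von der Beschleunigung ergibt den Ruck: j(t) = 240·t^3 + 120·t^2 + 72·t + 12. Durch Ableiten von dem Ruck erhalten wir den Snap: s(t) = 720·t^2 + 240·t + 72. Mit s(t) = 720·t^2 + 240·t + 72 und Einsetzen von t = 3, finden wir s = 7272.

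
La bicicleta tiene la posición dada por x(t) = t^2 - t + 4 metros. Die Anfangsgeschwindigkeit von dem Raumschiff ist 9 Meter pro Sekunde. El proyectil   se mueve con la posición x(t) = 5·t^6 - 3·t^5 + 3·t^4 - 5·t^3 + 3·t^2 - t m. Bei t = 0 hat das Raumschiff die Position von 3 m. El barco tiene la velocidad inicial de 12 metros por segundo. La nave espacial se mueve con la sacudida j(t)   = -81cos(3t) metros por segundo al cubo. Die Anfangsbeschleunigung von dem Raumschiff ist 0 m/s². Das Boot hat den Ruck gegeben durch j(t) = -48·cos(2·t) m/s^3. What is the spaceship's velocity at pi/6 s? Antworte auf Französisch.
Pour résoudre ceci, nous devons prendre 2 intégrales de notre équation du jerk j(t) = -81·cos(3·t). En intégrant le jerk et en utilisant la condition initiale a(0) = 0, nous obtenons a(t) = -27·sin(3·t). L'intégrale de l'accélération est la vitesse. En utilisant v(0) = 9, nous obtenons v(t) = 9·cos(3·t). De l'équation de la vitesse v(t) = 9·cos(3·t), nous substituons t = pi/6 pour obtenir v = 0.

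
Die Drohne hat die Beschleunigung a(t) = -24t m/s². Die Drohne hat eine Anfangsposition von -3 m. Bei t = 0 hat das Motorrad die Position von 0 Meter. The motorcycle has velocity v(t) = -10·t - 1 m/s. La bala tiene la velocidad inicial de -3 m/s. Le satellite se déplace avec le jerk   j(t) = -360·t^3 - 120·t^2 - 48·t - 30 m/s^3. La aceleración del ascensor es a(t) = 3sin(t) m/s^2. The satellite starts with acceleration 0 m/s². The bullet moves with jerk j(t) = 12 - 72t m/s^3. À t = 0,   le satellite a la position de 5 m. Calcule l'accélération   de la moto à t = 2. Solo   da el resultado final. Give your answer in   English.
The acceleration at t = 2 is a = -10.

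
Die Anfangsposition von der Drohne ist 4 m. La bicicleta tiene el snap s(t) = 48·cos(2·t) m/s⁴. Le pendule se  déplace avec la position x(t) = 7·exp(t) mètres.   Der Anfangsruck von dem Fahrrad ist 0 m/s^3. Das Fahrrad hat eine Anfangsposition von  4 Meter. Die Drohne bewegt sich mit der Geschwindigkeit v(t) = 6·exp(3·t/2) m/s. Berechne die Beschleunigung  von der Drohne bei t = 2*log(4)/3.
Um dies zu lösen, müssen wir 1 Ableitung unserer Gleichung für die Geschwindigkeit v(t) = 6·exp(3·t/2) nehmen. Durch Ableiten von der Geschwindigkeit erhalten wir die Beschleunigung: a(t) = 9·exp(3·t/2). Mit a(t) = 9·exp(3·t/2) und Einsetzen von t = 2*log(4)/3, finden wir a = 36.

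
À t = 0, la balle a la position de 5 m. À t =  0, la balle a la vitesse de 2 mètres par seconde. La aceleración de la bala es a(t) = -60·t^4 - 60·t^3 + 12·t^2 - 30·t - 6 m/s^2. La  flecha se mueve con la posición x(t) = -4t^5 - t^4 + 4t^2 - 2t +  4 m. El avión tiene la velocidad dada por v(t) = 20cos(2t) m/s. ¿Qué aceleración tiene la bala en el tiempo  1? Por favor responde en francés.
Nous avons l'accélération a(t) = -60·t^4 - 60·t^3 + 12·t^2 - 30·t - 6. En substituant t = 1: a(1) = -144.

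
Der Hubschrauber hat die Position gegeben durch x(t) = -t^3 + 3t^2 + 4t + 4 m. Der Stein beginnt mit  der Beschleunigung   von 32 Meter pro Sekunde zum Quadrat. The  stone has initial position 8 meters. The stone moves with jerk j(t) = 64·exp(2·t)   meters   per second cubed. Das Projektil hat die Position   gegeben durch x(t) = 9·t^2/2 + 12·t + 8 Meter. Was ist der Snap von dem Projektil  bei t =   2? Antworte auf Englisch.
We must differentiate our position equation x(t) = 9·t^2/2 + 12·t + 8 4 times. The derivative of position gives velocity: v(t) = 9·t + 12. The derivative of velocity gives acceleration: a(t) = 9. Differentiating acceleration, we get jerk: j(t) = 0. Taking d/dt of j(t), we find s(t) = 0. We have snap s(t) = 0. Substituting t = 2: s(2) = 0.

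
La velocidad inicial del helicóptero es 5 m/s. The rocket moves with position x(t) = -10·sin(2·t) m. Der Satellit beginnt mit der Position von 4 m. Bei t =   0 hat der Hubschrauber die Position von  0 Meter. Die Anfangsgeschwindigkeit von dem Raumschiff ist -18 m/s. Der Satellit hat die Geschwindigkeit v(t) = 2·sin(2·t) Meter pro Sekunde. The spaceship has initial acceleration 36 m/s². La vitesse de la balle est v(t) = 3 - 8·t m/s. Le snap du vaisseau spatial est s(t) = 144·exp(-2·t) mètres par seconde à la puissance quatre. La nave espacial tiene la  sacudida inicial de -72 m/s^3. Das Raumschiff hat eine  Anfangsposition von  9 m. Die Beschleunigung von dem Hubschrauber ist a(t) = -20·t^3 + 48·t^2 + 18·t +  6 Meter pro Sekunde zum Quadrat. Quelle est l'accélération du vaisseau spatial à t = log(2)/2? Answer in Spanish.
Partiendo del snap s(t) = 144·exp(-2·t), tomamos 2 antiderivadas. La antiderivada del snap es la sacudida. Usando j(0) = -72, obtenemos j(t) = -72·exp(-2·t). La antiderivada de la sacudida es la aceleración. Usando a(0) = 36, obtenemos a(t) = 36·exp(-2·t). Usando a(t) = 36·exp(-2·t) y sustituyendo t = log(2)/2, encontramos a = 18.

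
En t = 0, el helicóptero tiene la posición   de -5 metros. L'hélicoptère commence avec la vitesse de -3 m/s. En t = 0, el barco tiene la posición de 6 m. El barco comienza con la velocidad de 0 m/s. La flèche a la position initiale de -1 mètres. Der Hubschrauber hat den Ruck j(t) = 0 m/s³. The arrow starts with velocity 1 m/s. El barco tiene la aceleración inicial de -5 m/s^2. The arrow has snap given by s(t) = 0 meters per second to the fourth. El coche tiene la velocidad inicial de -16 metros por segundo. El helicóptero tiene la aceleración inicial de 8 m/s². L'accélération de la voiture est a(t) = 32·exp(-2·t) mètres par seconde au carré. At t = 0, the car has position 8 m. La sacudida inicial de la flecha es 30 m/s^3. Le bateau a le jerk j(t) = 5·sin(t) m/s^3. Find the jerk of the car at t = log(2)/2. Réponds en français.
Pour résoudre ceci, nous devons prendre 1 dérivée de notre équation de l'accélération a(t) = 32·exp(-2·t). La dérivée de l'accélération donne le jerk: j(t) = -64·exp(-2·t). En utilisant j(t) = -64·exp(-2·t) et en substituant t = log(2)/2, nous trouvons j = -32.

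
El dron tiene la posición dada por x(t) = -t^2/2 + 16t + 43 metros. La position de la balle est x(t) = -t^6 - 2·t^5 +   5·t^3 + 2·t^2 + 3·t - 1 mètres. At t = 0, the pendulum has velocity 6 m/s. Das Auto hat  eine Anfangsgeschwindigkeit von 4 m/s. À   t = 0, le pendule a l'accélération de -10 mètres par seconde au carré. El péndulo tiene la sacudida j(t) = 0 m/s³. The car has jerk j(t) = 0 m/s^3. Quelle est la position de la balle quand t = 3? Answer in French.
Nous avons la position x(t) = -t^6 - 2·t^5 + 5·t^3 + 2·t^2 + 3·t - 1. En substituant t = 3: x(3) = -1054.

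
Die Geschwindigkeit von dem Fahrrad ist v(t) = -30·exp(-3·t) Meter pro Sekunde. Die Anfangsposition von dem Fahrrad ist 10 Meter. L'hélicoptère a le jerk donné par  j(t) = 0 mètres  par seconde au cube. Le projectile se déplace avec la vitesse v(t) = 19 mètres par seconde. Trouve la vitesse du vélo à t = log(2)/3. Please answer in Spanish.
Usando v(t) = -30·exp(-3·t) y sustituyendo t = log(2)/3, encontramos v = -15.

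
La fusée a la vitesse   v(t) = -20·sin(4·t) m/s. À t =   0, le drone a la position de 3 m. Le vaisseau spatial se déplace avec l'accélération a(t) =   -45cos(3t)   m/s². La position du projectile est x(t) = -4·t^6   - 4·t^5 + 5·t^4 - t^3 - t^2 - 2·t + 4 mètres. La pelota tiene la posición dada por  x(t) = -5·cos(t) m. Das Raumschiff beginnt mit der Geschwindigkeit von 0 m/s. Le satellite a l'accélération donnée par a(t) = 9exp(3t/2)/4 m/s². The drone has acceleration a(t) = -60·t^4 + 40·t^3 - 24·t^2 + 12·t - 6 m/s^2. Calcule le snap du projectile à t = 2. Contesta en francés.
Nous devons dériver notre équation de la position x(t) = -4·t^6 - 4·t^5 + 5·t^4 - t^3 - t^2 - 2·t + 4 4 fois. La dérivée de la position donne la vitesse: v(t) = -24·t^5 - 20·t^4 + 20·t^3 - 3·t^2 - 2·t - 2. En prenant d/dt de v(t), nous trouvons a(t) = -120·t^4 - 80·t^3 + 60·t^2 - 6·t - 2. En dérivant l'accélération, nous obtenons le jerk: j(t) = -480·t^3 - 240·t^2 + 120·t - 6. La dérivée du jerk donne le snap: s(t) = -1440·t^2 - 480·t + 120. De l'équation du snap s(t) = -1440·t^2 - 480·t + 120, nous substituons t = 2 pour obtenir s = -6600.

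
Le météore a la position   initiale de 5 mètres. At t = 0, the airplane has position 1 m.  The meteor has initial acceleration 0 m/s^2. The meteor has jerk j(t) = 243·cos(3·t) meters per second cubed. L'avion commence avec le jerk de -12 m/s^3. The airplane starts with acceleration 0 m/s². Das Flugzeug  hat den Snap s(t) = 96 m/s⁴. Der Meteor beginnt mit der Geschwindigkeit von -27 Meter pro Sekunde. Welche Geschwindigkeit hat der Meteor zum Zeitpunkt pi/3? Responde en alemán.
Wir müssen das Integral unserer Gleichung für den Ruck j(t) = 243·cos(3·t) 2-mal finden. Durch Integration von dem Ruck und Verwendung der Anfangsbedingung a(0) = 0, erhalten wir a(t) = 81·sin(3·t). Durch Integration von der Beschleunigung und Verwendung der Anfangsbedingung v(0) = -27, erhalten wir v(t) = -27·cos(3·t). Mit v(t) = -27·cos(3·t) und Einsetzen von t = pi/3, finden wir v = 27.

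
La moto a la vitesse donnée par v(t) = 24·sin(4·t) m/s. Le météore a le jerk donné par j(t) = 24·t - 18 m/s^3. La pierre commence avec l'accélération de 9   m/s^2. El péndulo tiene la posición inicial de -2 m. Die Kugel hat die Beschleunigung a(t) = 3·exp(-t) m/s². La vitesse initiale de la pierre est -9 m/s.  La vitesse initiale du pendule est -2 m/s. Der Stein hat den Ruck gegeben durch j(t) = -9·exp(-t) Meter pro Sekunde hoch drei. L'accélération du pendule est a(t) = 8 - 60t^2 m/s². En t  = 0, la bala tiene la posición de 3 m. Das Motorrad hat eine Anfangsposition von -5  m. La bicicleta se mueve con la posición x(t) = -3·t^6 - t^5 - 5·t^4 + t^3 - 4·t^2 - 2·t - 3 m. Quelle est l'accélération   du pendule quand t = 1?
En utilisant a(t) = 8 - 60·t^2 et en substituant t = 1, nous trouvons a = -52.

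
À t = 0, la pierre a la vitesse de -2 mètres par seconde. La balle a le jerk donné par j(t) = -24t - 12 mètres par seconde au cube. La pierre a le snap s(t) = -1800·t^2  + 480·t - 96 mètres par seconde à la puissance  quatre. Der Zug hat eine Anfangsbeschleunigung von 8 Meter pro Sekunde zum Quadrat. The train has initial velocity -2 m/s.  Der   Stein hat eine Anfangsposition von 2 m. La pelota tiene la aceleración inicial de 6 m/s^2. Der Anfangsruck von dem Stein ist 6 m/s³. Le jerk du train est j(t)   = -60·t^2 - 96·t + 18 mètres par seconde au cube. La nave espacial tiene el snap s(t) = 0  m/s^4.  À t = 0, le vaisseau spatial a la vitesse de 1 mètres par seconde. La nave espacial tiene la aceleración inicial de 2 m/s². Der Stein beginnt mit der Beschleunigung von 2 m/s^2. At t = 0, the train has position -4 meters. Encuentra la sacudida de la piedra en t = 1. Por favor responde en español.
Necesitamos integrar nuestra ecuación del snap s(t) = -1800·t^2 + 480·t - 96 1 vez. Tomando ∫s(t)dt y aplicando j(0) = 6, encontramos j(t) = -600·t^3 + 240·t^2 - 96·t + 6. De la ecuación de la sacudida j(t) = -600·t^3 + 240·t^2 - 96·t + 6, sustituimos t = 1 para obtener j = -450.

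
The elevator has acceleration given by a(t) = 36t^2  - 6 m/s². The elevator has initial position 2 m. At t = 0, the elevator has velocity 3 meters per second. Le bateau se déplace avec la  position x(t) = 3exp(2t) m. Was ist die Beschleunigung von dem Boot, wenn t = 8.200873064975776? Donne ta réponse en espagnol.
Debemos derivar nuestra ecuación de la posición x(t) = 3·exp(2·t) 2 veces. Tomando d/dt de x(t), encontramos v(t) = 6·exp(2·t). Derivando la velocidad, obtenemos la aceleración: a(t) = 12·exp(2·t). Usando a(t) = 12·exp(2·t) y sustituyendo t = 8.200873064975776, encontramos a = 159356243.600631.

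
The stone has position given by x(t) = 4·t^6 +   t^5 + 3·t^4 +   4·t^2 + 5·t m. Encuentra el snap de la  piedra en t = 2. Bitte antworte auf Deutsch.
Ausgehend von der Position x(t) = 4·t^6 + t^5 + 3·t^4 + 4·t^2 + 5·t, nehmen wir 4 Ableitungen. Mit d/dt von x(t) finden wir v(t) = 24·t^5 + 5·t^4 + 12·t^3 + 8·t + 5. Die Ableitung von der Geschwindigkeit ergibt die Beschleunigung: a(t) = 120·t^4 + 20·t^3 + 36·t^2 + 8. Durch Ableiten von der Beschleunigung erhalten wir den Ruck: j(t) = 480·t^3 + 60·t^2 + 72·t. Durch Ableiten von dem Ruck erhalten wir den Snap: s(t) = 1440·t^2 + 120·t + 72. Aus der Gleichung für den Snap s(t) = 1440·t^2 + 120·t + 72, setzen wir t = 2 ein und erhalten s = 6072.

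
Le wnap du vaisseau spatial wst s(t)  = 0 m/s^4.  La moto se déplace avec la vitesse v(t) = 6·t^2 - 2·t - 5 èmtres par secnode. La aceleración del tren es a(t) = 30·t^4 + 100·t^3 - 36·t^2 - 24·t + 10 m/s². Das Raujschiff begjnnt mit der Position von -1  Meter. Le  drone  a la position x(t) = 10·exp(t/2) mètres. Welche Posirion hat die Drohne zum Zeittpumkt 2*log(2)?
Mit x(t) = 10·exp(t/2) und Einsetzen von t = 2*log(2), finden wir x = 20.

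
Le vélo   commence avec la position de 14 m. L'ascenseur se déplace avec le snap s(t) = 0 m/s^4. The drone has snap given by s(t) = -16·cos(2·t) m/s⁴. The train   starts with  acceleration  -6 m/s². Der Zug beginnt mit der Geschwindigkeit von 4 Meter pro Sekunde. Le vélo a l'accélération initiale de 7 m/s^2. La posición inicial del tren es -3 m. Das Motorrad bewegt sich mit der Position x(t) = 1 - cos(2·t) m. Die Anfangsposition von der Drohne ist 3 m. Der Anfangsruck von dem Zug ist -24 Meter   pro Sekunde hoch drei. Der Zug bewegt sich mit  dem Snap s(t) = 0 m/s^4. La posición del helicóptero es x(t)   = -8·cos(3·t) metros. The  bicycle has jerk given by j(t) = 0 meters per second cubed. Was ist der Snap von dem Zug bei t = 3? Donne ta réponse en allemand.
Wir haben den Snap s(t) = 0. Durch Einsetzen von t = 3: s(3) = 0.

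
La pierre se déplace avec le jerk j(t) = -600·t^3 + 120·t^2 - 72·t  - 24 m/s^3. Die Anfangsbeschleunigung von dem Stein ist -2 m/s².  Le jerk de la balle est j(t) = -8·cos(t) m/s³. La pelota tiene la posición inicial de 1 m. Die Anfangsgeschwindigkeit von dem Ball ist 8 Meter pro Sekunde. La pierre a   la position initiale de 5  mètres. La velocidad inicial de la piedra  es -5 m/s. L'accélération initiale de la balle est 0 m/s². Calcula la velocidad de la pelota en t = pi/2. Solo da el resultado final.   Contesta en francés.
La vitesse à t = pi/2 est v = 0.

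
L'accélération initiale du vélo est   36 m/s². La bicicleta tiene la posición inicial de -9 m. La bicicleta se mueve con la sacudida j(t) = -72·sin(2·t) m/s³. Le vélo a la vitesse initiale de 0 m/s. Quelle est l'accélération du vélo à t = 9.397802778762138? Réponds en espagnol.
Debemos encontrar la integral de nuestra ecuación de la sacudida j(t) = -72·sin(2·t) 1 vez. Tomando ∫j(t)dt y aplicando a(0) = 36, encontramos a(t) = 36·cos(2·t). Tenemos la aceleración a(t) = 36·cos(2·t). Sustituyendo t = 9.397802778762138: a(9.397802778762138) = 35.9476211545292.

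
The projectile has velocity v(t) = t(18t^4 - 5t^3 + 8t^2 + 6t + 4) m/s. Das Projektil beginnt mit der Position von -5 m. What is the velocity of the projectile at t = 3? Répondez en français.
De l'équation de la vitesse v(t) = t·(18·t^4 - 5·t^3 + 8·t^2 + 6·t + 4), nous substituons t = 3 pour obtenir v = 4251.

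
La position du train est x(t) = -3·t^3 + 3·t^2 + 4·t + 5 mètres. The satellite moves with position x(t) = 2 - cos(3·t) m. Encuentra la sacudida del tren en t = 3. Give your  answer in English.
Starting from position x(t) = -3·t^3 + 3·t^2 + 4·t + 5, we take 3 derivatives. Differentiating position, we get velocity: v(t) = -9·t^2 + 6·t + 4. The derivative of velocity gives acceleration: a(t) = 6 - 18·t. Differentiating acceleration, we get jerk: j(t) = -18. Using j(t) = -18 and substituting t = 3, we find j = -18.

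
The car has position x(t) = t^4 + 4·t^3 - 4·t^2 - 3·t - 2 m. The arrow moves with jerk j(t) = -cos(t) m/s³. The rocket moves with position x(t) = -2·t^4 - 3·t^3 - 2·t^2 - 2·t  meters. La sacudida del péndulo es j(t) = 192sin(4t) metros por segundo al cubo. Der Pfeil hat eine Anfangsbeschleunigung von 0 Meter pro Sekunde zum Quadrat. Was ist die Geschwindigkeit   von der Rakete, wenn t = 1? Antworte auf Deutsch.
Um dies zu lösen, müssen wir 1 Ableitung unserer Gleichung für die Position x(t) = -2·t^4 - 3·t^3 - 2·t^2 - 2·t nehmen. Die Ableitung von der Position ergibt die Geschwindigkeit: v(t) = -8·t^3 - 9·t^2 - 4·t - 2. Aus der Gleichung für die Geschwindigkeit v(t) = -8·t^3 - 9·t^2 - 4·t - 2, setzen wir t = 1 ein und erhalten v = -23.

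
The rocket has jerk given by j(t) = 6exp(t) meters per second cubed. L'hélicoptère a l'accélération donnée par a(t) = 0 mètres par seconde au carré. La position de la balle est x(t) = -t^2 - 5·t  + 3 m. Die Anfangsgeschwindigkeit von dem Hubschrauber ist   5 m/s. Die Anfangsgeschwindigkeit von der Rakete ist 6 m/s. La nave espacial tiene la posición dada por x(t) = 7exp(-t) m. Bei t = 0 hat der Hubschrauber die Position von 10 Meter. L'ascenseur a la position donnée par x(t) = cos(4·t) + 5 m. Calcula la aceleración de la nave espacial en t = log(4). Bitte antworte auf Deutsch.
Wir müssen unsere Gleichung für die Position x(t) = 7·exp(-t) 2-mal ableiten. Durch Ableiten von der Position erhalten wir die Geschwindigkeit: v(t) = -7·exp(-t). Mit d/dt von v(t) finden wir a(t) = 7·exp(-t). Wir haben die Beschleunigung a(t) = 7·exp(-t). Durch Einsetzen von t = log(4): a(log(4)) = 7/4.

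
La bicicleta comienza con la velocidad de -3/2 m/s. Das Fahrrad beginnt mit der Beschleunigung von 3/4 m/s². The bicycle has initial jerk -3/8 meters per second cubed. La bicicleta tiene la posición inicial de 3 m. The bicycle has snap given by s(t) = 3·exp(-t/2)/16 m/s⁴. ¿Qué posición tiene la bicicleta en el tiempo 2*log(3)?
Debemos encontrar la integral de nuestra ecuación del snap s(t) = 3·exp(-t/2)/16 4 veces. Integrando el snap y usando la condición inicial j(0) = -3/8, obtenemos j(t) = -3·exp(-t/2)/8. La integral de la sacudida es la aceleración. Usando a(0) = 3/4, obtenemos a(t) = 3·exp(-t/2)/4. Tomando ∫a(t)dt y aplicando v(0) = -3/2, encontramos v(t) = -3·exp(-t/2)/2. La antiderivada de la velocidad, con x(0) = 3, da la posición: x(t) = 3·exp(-t/2). De la ecuación de la posición x(t) = 3·exp(-t/2), sustituimos t = 2*log(3) para obtener x = 1.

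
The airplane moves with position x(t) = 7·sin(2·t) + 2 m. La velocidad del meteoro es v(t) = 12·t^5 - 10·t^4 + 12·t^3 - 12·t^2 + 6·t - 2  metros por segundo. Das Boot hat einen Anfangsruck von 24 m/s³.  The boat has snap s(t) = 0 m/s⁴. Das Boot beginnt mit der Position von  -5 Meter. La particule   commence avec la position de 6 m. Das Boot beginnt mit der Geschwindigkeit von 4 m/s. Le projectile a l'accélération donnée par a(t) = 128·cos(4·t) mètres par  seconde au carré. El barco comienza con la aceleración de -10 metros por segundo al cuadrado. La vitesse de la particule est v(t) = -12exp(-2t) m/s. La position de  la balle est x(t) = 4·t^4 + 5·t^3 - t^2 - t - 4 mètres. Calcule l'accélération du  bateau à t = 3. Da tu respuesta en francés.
Pour résoudre ceci, nous devons prendre 2 primitives de notre équation du snap s(t) = 0. En prenant ∫s(t)dt et en appliquant j(0) = 24, nous trouvons j(t) = 24. L'intégrale du jerk est l'accélération. En utilisant a(0) = -10, nous obtenons a(t) = 24·t - 10. De l'équation de l'accélération a(t) = 24·t - 10, nous substituons t = 3 pour obtenir a = 62.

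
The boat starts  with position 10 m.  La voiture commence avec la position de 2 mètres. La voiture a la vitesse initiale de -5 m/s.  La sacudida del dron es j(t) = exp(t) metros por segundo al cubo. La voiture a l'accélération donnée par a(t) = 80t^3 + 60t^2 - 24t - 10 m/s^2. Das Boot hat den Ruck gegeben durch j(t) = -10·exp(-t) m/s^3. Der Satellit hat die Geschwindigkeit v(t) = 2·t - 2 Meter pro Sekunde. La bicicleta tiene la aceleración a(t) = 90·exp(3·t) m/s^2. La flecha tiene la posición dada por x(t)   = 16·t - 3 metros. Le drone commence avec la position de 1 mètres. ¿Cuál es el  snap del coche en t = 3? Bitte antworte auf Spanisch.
Para resolver esto, necesitamos tomar 2 derivadas de nuestra ecuación de la aceleración a(t) = 80·t^3 + 60·t^2 - 24·t - 10. Derivando la aceleración, obtenemos la sacudida: j(t) = 240·t^2 + 120·t - 24. Derivando la sacudida, obtenemos el snap: s(t) = 480·t + 120. De la ecuación del snap s(t) = 480·t + 120, sustituimos t = 3 para obtener s = 1560.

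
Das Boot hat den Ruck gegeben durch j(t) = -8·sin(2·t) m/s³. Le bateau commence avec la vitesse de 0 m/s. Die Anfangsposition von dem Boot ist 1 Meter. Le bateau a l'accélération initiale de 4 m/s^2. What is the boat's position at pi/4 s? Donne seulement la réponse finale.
At t = pi/4, x = 2.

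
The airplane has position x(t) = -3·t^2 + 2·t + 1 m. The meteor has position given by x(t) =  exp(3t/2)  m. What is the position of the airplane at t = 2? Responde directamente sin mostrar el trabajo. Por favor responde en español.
En t = 2, x = -7.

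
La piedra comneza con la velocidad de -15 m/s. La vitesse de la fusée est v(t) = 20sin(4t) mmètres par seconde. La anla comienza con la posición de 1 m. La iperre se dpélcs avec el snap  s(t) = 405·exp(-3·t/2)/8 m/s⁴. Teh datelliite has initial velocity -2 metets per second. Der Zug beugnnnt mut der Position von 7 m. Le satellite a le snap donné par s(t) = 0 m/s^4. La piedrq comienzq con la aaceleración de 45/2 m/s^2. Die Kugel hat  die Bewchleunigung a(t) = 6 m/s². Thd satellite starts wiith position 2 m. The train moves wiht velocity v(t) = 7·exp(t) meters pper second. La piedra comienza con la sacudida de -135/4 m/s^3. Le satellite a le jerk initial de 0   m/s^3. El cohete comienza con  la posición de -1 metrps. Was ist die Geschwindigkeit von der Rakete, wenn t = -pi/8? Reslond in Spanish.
Usando v(t) = 20·sin(4·t) y sustituyendo t = -pi/8, encontramos v = -20.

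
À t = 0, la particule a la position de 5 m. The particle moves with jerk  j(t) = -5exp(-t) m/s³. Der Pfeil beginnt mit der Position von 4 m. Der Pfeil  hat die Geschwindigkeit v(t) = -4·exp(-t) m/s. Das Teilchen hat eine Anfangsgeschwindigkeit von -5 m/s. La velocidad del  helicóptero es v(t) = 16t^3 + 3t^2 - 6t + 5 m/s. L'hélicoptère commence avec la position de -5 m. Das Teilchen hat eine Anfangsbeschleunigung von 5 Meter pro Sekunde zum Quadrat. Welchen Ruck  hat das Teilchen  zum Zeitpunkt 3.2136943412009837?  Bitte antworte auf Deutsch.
Mit j(t) = -5·exp(-t) und Einsetzen von t = 3.2136943412009837, finden wir j = -0.201038986153799.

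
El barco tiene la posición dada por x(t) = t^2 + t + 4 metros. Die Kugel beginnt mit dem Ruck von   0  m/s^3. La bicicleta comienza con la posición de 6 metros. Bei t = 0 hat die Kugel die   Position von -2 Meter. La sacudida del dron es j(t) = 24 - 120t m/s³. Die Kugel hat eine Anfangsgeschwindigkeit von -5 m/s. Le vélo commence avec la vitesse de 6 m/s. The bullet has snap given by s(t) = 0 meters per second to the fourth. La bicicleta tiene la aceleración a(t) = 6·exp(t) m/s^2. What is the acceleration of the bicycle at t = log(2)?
From the given acceleration equation a(t) = 6·exp(t), we substitute t = log(2) to get a = 12.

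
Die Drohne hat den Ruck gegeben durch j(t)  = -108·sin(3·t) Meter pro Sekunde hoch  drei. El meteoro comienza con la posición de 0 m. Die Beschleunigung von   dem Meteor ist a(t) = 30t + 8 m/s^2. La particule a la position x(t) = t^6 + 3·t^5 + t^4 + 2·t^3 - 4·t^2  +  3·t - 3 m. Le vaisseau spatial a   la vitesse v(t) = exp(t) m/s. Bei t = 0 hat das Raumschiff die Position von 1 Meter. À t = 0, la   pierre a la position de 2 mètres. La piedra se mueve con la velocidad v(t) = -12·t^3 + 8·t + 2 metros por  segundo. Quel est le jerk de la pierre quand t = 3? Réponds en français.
En partant de la vitesse v(t) = -12·t^3 + 8·t + 2, nous prenons 2 dérivées. En dérivant la vitesse, nous obtenons l'accélération: a(t) = 8 - 36·t^2. En dérivant l'accélération, nous obtenons le jerk: j(t) = -72·t. Nous avons le jerk j(t) = -72·t. En substituant t = 3: j(3) = -216.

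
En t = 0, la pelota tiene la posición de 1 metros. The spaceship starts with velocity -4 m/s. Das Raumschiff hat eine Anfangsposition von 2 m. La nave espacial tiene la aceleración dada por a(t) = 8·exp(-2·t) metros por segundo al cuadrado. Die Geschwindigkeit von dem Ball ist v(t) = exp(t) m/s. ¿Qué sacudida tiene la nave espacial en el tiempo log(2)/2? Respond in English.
Starting from acceleration a(t) = 8·exp(-2·t), we take 1 derivative. The derivative of acceleration gives jerk: j(t) = -16·exp(-2·t). Using j(t) = -16·exp(-2·t) and substituting t = log(2)/2, we find j = -8.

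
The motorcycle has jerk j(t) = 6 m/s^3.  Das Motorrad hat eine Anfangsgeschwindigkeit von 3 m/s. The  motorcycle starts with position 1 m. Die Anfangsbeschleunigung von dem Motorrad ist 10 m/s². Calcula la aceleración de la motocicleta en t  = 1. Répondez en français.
Nous devons trouver la primitive de notre équation du jerk j(t) = 6 1 fois. En prenant ∫j(t)dt et en appliquant a(0) = 10, nous trouvons a(t) = 6·t + 10. Nous avons l'accélération a(t) = 6·t + 10. En substituant t = 1: a(1) = 16.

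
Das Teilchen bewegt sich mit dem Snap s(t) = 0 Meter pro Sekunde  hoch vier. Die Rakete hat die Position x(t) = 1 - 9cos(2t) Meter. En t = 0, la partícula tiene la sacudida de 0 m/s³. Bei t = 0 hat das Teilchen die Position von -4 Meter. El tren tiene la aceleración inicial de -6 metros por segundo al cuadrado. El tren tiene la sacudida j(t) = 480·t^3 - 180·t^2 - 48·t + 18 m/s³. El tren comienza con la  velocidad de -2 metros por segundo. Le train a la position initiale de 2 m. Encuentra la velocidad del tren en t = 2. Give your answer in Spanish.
Debemos encontrar la integral de nuestra ecuación de la sacudida j(t) = 480·t^3 - 180·t^2 - 48·t + 18 2 veces. La integral de la sacudida es la aceleración. Usando a(0) = -6, obtenemos a(t) = 120·t^4 - 60·t^3 - 24·t^2 + 18·t - 6. La integral de la aceleración es la velocidad. Usando v(0) = -2, obtenemos v(t) = 24·t^5 - 15·t^4 - 8·t^3 + 9·t^2 - 6·t - 2. Tenemos la velocidad v(t) = 24·t^5 - 15·t^4 - 8·t^3 + 9·t^2 - 6·t - 2. Sustituyendo t = 2: v(2) = 486.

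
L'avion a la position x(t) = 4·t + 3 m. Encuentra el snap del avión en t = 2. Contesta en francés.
Nous devons dériver notre équation de la position x(t) = 4·t + 3 4 fois. En prenant d/dt de x(t), nous trouvons v(t) = 4. En dérivant la vitesse, nous obtenons l'accélération: a(t) = 0. En prenant d/dt de a(t), nous trouvons j(t) = 0. En dérivant le jerk, nous obtenons le snap: s(t) = 0. En utilisant s(t) = 0 et en substituant t = 2, nous trouvons s = 0.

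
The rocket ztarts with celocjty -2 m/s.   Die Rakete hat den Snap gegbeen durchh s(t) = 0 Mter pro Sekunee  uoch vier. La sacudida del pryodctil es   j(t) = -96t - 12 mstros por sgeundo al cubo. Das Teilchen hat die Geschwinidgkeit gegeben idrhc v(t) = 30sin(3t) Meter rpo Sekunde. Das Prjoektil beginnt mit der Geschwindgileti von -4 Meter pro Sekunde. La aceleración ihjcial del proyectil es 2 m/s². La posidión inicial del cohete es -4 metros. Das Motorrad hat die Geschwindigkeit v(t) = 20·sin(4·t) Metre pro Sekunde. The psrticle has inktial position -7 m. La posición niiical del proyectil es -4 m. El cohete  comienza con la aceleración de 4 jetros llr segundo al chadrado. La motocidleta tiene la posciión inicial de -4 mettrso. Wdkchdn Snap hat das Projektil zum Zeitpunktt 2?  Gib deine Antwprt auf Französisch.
Nous devons dériver notre équation du jerk j(t) = -96·t - 12 1 fois. En prenant d/dt de j(t), nous trouvons s(t) = -96. En utilisant s(t) = -96 et en substituant t = 2, nous trouvons s = -96.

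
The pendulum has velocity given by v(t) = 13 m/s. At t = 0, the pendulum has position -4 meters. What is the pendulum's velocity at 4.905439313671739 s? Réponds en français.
De l'équation de la vitesse v(t) = 13, nous substituons t = 4.905439313671739 pour obtenir v = 13.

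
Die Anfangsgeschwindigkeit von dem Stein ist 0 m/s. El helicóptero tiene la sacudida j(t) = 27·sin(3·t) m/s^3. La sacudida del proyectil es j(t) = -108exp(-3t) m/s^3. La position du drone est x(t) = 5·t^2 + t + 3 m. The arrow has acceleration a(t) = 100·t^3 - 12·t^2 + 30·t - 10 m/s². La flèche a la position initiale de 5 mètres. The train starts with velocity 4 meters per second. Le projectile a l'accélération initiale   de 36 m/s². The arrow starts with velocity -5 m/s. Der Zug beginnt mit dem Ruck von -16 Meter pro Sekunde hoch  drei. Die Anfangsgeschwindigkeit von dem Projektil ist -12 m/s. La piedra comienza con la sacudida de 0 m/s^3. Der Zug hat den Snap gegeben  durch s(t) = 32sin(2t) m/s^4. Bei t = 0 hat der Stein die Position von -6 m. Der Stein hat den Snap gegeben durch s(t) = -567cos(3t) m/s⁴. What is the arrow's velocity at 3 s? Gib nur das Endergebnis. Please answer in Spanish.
v(3) = 2017.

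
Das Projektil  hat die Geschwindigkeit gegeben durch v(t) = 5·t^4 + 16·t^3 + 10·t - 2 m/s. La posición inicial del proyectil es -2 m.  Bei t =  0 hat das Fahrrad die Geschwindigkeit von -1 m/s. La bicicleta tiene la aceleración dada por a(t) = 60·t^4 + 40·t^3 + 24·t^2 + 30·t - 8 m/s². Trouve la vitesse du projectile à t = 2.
Nous avons la vitesse v(t) = 5·t^4 + 16·t^3 + 10·t - 2. En substituant t = 2: v(2) = 226.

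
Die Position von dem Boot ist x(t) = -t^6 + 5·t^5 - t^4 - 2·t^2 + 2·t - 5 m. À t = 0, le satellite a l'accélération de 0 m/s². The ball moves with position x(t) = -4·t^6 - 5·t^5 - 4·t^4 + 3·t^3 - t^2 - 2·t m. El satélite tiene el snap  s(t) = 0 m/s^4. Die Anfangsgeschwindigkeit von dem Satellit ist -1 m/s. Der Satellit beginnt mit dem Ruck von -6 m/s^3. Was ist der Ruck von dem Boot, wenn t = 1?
Um dies zu lösen, müssen wir 3 Ableitungen unserer Gleichung für die Position x(t) = -t^6 + 5·t^5 - t^4 - 2·t^2 + 2·t - 5 nehmen. Durch Ableiten von der Position erhalten wir die Geschwindigkeit: v(t) = -6·t^5 + 25·t^4 - 4·t^3 - 4·t + 2. Die Ableitung von der Geschwindigkeit ergibt die Beschleunigung: a(t) = -30·t^4 + 100·t^3 - 12·t^2 - 4. Durch Ableiten von der Beschleunigung erhalten wir den Ruck: j(t) = -120·t^3 + 300·t^2 - 24·t. Wir haben den Ruck j(t) = -120·t^3 + 300·t^2 - 24·t. Durch Einsetzen von t = 1: j(1) = 156.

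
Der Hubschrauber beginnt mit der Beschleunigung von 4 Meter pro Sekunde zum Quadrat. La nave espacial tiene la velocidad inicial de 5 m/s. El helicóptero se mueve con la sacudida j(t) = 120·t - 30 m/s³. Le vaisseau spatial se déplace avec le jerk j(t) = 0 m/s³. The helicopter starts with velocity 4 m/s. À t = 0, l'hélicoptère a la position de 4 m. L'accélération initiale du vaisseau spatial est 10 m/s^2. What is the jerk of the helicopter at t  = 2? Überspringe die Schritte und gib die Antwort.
j(2) = 210.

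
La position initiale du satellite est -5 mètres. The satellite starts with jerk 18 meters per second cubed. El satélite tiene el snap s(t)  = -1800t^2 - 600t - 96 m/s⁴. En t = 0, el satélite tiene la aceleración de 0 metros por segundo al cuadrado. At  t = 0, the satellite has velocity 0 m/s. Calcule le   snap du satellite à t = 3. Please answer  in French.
Nous avons le snap s(t) = -1800·t^2 - 600·t - 96. En substituant t = 3: s(3) = -18096.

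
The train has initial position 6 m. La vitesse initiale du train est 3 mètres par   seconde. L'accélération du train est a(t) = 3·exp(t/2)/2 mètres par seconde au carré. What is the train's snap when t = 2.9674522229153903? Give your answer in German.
Um dies zu lösen, müssen wir 2 Ableitungen unserer Gleichung für die Beschleunigung a(t) = 3·exp(t/2)/2 nehmen. Die Ableitung von der Beschleunigung ergibt den Ruck: j(t) = 3·exp(t/2)/4. Mit d/dt von j(t) finden wir s(t) = 3·exp(t/2)/8. Aus der Gleichung für den Snap s(t) = 3·exp(t/2)/8, setzen wir t = 2.9674522229153903 ein und erhalten s = 1.65350430738346.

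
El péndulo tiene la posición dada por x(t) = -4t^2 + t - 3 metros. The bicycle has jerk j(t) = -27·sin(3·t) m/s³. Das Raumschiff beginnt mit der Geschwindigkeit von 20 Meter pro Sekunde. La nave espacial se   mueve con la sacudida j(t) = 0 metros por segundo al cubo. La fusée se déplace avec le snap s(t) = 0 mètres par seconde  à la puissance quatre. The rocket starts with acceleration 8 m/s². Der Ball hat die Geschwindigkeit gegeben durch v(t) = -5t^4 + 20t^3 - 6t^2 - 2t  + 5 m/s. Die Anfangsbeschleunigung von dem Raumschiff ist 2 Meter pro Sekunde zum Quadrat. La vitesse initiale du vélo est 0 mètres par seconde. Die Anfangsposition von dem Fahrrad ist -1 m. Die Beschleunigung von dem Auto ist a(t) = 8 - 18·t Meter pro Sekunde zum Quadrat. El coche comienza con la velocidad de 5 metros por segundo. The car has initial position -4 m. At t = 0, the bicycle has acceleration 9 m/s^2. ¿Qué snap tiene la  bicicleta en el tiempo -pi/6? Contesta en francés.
Pour résoudre ceci, nous devons prendre 1 dérivée de notre équation du jerk j(t) = -27·sin(3·t). La dérivée du jerk donne le snap: s(t) = -81·cos(3·t). En utilisant s(t) = -81·cos(3·t) et en substituant t = -pi/6, nous trouvons s = 0.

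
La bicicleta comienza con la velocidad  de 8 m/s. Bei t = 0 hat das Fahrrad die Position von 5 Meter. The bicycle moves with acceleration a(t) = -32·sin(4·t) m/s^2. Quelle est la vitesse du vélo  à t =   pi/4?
En partant de l'accélération a(t) = -32·sin(4·t), nous prenons 1 primitive. La primitive de l'accélération, avec v(0) = 8, donne la vitesse: v(t) = 8·cos(4·t). De l'équation de la vitesse v(t) = 8·cos(4·t), nous substituons t = pi/4 pour obtenir v = -8.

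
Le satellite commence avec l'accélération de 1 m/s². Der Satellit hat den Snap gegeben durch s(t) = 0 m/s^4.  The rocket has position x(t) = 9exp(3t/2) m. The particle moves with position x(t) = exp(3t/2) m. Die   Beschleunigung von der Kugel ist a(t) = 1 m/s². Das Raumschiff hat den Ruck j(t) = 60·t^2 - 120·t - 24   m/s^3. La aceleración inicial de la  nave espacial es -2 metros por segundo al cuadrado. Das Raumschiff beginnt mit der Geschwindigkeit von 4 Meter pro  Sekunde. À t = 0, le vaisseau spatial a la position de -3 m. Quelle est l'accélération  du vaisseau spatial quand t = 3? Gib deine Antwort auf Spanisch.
Necesitamos integrar nuestra ecuación de la sacudida j(t) = 60·t^2 - 120·t - 24 1 vez. La integral de la sacudida, con a(0) = -2, da la aceleración: a(t) = 20·t^3 - 60·t^2 - 24·t - 2. Tenemos la aceleración a(t) = 20·t^3 - 60·t^2 - 24·t - 2. Sustituyendo t = 3: a(3) = -74.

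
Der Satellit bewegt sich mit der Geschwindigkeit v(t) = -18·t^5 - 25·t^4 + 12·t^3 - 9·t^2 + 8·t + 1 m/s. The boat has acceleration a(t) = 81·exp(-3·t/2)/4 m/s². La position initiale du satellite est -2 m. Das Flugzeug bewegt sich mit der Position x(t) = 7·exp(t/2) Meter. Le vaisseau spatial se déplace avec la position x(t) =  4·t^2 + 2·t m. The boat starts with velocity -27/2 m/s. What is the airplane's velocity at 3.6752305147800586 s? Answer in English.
To solve this, we need to take 1 derivative of our position equation x(t) = 7·exp(t/2). The derivative of position gives velocity: v(t) = 7·exp(t/2)/2. From the given velocity equation v(t) = 7·exp(t/2)/2, we substitute t = 3.6752305147800586 to get v = 21.9853918477009.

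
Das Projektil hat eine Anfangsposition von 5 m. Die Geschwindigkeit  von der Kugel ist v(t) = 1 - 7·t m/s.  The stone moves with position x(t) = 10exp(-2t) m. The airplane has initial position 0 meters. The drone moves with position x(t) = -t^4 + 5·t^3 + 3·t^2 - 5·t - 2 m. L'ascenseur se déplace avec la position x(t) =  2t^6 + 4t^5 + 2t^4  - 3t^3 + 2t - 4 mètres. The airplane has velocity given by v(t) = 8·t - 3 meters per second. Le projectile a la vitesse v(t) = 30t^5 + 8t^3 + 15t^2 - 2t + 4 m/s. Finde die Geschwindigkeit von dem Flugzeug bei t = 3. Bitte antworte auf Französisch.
Nous avons la vitesse v(t) = 8·t - 3. En substituant t = 3: v(3) = 21.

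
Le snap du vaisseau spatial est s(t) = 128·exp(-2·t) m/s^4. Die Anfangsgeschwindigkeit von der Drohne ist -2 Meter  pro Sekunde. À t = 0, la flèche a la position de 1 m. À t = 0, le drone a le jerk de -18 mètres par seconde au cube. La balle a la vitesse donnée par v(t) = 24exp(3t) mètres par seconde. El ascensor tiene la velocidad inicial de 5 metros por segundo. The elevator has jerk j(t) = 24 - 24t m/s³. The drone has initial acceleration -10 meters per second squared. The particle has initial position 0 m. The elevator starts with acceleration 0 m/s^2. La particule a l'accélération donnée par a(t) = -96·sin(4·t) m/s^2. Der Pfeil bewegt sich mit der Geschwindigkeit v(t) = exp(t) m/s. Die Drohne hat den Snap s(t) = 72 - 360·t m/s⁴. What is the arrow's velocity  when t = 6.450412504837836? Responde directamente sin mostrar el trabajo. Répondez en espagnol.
La velocidad en t = 6.450412504837836 es v = 632.963339406738.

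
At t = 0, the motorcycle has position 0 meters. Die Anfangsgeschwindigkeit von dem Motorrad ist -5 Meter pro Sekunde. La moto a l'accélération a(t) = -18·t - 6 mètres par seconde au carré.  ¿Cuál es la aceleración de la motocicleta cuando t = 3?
Usando a(t) = -18·t - 6 y sustituyendo t = 3, encontramos a = -60.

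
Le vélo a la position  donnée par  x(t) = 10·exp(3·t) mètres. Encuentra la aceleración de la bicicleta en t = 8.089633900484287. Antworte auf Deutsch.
Um dies zu lösen, müssen wir 2 Ableitungen unserer Gleichung für die Position x(t) = 10·exp(3·t) nehmen. Durch Ableiten von der Position erhalten wir die Geschwindigkeit: v(t) = 30·exp(3·t). Mit d/dt von v(t) finden wir a(t) = 90·exp(3·t). Aus der Gleichung für die Beschleunigung a(t) = 90·exp(3·t), setzen wir t = 8.089633900484287 ein und erhalten a = 3119554664369.23.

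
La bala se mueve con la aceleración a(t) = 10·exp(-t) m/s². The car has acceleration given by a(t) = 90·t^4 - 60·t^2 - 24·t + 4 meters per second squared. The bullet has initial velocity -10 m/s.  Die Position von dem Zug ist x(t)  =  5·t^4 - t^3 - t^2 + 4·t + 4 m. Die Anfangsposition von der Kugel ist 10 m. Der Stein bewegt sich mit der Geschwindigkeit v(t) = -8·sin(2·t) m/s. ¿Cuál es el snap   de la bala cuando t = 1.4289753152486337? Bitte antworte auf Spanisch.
Para resolver esto, necesitamos tomar 2 derivadas de nuestra ecuación de la aceleración a(t) = 10·exp(-t). Tomando d/dt de a(t), encontramos j(t) = -10·exp(-t). Tomando d/dt de j(t), encontramos s(t) = 10·exp(-t). Usando s(t) = 10·exp(-t) y sustituyendo t = 1.4289753152486337, encontramos s = 2.39554264124819.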